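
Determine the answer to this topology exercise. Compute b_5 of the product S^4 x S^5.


Each S^d has Poincare polynomial 1 + t^d.
The product S^4 x S^5 has Poincare polynomial prod(1+t^d_i).
Expanding: b_0=1, b_4=1, b_5=1, b_9=1.
b_5 = 1

1


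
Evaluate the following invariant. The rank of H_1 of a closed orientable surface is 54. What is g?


For a closed orientable surface: b_1 = 2g.
54 = 2g
g = 54 / 2 = 27

27


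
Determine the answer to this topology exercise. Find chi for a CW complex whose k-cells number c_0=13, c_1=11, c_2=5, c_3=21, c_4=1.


chi = sum_k (-1)^k c_k.
= (-1)^0*13 + (-1)^1*11 + (-1)^2*5 + (-1)^3*21 + (-1)^4*1
= (13) + (-11) + (5) + (-21) + (1)
= -13

-13


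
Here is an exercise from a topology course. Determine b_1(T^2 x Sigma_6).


pi_1(A x B) = pi_1(A) x pi_1(B); rank of abelianization = b_1.
b_1(T^2) = 2, b_1(Sigma_6) = 2*6 = 12.
b_1(product) = 2 + 12 = 14

14


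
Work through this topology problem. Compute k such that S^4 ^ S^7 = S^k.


S^m ^ S^n = S^{m+n}.
k = 4 + 7 = 11

11


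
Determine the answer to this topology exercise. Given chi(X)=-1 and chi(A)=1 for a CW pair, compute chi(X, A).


Relative Euler characteristic: chi(X, A) = chi(X) - chi(A).
= -1 - (1) = -2

-2


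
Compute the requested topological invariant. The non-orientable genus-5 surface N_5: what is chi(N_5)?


For a non-orientable closed surface with k crosscaps: chi = 2 - k.
Here k = 5.
chi = 2 - 5 = -3

-3


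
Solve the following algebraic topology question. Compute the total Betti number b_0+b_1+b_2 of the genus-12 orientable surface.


For Sigma_12: b_0 = 1, b_1 = 2g = 24, b_2 = 1.
Total = 1 + 24 + 1 = 26

26


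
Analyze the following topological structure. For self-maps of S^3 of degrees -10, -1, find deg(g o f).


Degree is multiplicative under composition: deg(g o f) = deg(g) * deg(f).
= -1 * -10 = 10

10


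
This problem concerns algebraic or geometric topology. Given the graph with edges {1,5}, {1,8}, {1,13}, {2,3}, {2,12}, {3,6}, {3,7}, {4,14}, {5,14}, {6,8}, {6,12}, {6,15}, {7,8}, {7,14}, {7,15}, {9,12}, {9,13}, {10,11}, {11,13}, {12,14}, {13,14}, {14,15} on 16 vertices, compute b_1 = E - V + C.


b_1 = E - V + (number of components).
E = 22, V = 16, components = 2.
b_1 = 22 - 16 + 2 = 8

8


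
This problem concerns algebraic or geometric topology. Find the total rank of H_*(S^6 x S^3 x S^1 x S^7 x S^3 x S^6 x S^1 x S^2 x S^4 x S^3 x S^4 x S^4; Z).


Total Betti number is multiplicative under products.
Each S^d (d>=1) has total Betti number 2.
There are 12 sphere factors.
Total = 2^12 = 4096

4096


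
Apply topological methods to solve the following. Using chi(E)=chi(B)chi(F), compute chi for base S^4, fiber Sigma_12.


chi(S^4) = 2 (n even), chi(Sigma_12) = 2 - 2*12 = -22.
chi(E) = 2 * (-22) = -44

-44


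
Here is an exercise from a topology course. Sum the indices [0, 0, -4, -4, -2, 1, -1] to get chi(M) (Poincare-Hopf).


Poincare-Hopf: chi(M) = sum of indices of zeros.
chi = (0) + (0) + (-4) + (-4) + (-2) + (1) + (-1) = -10

-10


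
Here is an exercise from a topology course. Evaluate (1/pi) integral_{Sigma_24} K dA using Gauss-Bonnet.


Gauss-Bonnet: integral K dA = 2*pi*chi(M).
chi(Sigma_24) = 2 - 2*24 = -46.
(integral K dA)/pi = 2*chi = 2*(-46) = -92

-92


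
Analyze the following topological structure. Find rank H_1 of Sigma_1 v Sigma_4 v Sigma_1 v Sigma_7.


For a wedge X v Y: reduced H_k(X v Y) = H_k(X) + H_k(Y).
Each Sigma_g contributes b_1 = 2g.
b_1 = 2 + 8 + 2 + 14 = 26

26


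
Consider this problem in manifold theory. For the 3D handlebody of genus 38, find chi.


A genus-g handlebody deformation retracts to a wedge of g circles.
chi(vee_g S^1) = 1 - g.
chi(H_38) = 1 - 38 = -37

-37


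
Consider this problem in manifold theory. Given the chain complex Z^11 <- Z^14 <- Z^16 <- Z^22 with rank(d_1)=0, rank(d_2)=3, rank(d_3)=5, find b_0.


rank H_k = rank(ker d_k) - rank(im d_{k+1}).
rank(ker d_0) = rank(C_0) - rank(d_0) = 11 - 0 = 11.
rank(im d_{0+1}) = 0.
rank H_0 = 11 - 0 = 11

11


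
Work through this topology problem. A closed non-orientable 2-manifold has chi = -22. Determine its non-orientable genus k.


chi = 2 - k for closed non-orientable surfaces with k crosscaps.
-22 = 2 - k
k = 2 - (-22) = 24

24


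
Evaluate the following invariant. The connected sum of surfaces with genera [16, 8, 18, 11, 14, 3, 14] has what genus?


Genus is additive under connected sum of orientable surfaces.
g = 16 + 8 + 18 + 11 + 14 + 3 + 14 = 84

84


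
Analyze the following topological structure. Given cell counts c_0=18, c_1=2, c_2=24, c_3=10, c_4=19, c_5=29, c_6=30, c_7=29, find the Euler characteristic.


chi = sum_k (-1)^k c_k.
= (-1)^0*18 + (-1)^1*2 + (-1)^2*24 + (-1)^3*10 + (-1)^4*19 + (-1)^5*29 + (-1)^6*30 + (-1)^7*29
= (18) + (-2) + (24) + (-10) + (19) + (-29) + (30) + (-29)
= 21

21


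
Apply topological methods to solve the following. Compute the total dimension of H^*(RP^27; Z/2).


H^k(RP^27; Z/2) = Z/2 for each 0 <= k <= 27.
Total dimension = 27 + 1 = 28

28


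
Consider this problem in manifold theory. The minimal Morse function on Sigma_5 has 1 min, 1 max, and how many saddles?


A perfect Morse function has m_k = b_k.
For Sigma_5: b_0=1, b_1=2g=10, b_2=1.
Saddles m_1 = 2g = 10

10


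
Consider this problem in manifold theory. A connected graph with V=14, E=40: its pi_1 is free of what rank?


For a connected graph: rank(pi_1) = b_1 = E - V + 1 = 1 - chi.
chi = V - E = 14 - 40 = -26.
rank = 1 - (-26) = 40 - 14 + 1 = 27

27


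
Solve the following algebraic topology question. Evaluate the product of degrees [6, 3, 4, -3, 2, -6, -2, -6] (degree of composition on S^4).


Degree is multiplicative: deg(composition) = product of degrees.
= (6) * (3) * (4) * (-3) * (2) * (-6) * (-2) * (-6) = 31104

31104


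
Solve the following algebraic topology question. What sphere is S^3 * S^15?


Join of spheres: S^m * S^n = S^{m+n+1}.
dim = 3 + 15 + 1 = 19

19


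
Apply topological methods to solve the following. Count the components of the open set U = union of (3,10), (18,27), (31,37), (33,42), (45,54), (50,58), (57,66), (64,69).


Sort and merge overlapping open intervals.
Merged: (3,10), (18,27), (31,42), (45,69).
Number of components = 4

4


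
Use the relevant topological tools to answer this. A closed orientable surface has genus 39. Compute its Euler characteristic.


For a closed orientable surface of genus g: chi = 2 - 2g.
Here g = 39.
chi = 2 - 2*39 = 2 - 78 = -76

-76


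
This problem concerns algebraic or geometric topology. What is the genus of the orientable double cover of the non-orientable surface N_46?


chi(N_46) = 2 - 46 = -44.
Double cover: chi(Sigma_g) = 2 * chi(N_46) = 2*(-44) = -88.
2 - 2g = -88, so g = (2 - (-88))/2 = 90/2 = 45

45


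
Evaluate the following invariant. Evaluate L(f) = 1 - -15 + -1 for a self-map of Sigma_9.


L(f) = tr(f_0*) - tr(f_1*) + tr(f_2*).
= 1 - (-15) + (-1)
= 15

15


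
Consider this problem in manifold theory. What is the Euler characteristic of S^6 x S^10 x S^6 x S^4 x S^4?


chi is multiplicative: chi(X x Y) = chi(X) chi(Y).
Each even-dim sphere has chi = 2. There are 5 factors.
chi = 2^5 = 32

32


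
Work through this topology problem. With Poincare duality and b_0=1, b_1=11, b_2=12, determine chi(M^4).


By Poincare duality b_k = b_{4-k}, so full Betti numbers: b_0=1, b_1=11, b_2=12, b_3=11, b_4=1.
chi = sum (-1)^k b_k = -8

-8


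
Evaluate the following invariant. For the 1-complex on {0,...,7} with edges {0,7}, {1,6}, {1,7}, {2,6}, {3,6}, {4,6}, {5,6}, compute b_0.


Run DFS/union-find over 8 vertices.
V = 8, E = 7.
Number of components = 1

1


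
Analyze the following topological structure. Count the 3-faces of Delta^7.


Delta^7 has 7+1 vertices. A 3-face is a choice of 3+1 vertices.
f_3 = C(7+1, 3+1) = C(8,4) = 70

70


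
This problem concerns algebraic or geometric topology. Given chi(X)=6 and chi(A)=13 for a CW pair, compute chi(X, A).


Relative Euler characteristic: chi(X, A) = chi(X) - chi(A).
= 6 - (13) = -7

-7


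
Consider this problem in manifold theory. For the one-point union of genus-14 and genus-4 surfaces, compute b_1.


For a wedge: H_1(A v B) = H_1(A) + H_1(B).
b_1(Sigma_14) = 28, b_1(Sigma_4) = 8.
b_1 = 28 + 8 = 36

36


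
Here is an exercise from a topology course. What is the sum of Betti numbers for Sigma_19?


For Sigma_19: b_0 = 1, b_1 = 2g = 38, b_2 = 1.
Total = 1 + 38 + 1 = 40

40


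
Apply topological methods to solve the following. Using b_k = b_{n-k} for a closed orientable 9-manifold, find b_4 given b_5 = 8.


Poincare duality for closed orientable n-manifolds: b_k = b_{n-k}.
Here n = 9, so b_4 = b_5 = 8

8


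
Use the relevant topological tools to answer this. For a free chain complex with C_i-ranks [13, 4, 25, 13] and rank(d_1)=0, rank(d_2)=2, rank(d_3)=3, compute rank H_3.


rank H_k = rank(ker d_k) - rank(im d_{k+1}).
rank(ker d_3) = rank(C_3) - rank(d_3) = 13 - 3 = 10.
rank(im d_{3+1}) = 0.
rank H_3 = 10 - 0 = 10

10


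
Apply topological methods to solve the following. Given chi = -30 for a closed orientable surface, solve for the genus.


chi = 2 - 2g for closed orientable surfaces.
-30 = 2 - 2g
2g = 2 - (-30) = 32
g = 16

16


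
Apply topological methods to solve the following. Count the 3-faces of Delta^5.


Delta^5 has 5+1 vertices. A 3-face is a choice of 3+1 vertices.
f_3 = C(5+1, 3+1) = C(6,4) = 15

15


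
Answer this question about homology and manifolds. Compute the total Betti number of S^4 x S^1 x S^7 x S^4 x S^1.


Total Betti number is multiplicative under products.
Each S^d (d>=1) has total Betti number 2.
There are 5 sphere factors.
Total = 2^5 = 32

32


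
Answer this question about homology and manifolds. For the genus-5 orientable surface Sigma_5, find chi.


For a closed orientable surface of genus g: chi = 2 - 2g.
Here g = 5.
chi = 2 - 2*5 = 2 - 10 = -8

-8


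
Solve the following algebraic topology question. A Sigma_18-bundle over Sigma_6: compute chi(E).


For a fiber bundle F -> E -> B (with CW structure): chi(E) = chi(B) * chi(F).
chi(Sigma_6) = -10, chi(Sigma_18) = -34.
chi(E) = (-10) * (-34) = 340

340


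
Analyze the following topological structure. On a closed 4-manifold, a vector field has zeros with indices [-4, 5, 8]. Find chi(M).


Poincare-Hopf: chi(M) = sum of indices of zeros.
chi = (-4) + (5) + (8) = 9

9


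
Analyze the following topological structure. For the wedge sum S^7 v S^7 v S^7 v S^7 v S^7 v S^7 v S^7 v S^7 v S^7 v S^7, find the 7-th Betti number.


For a wedge of spheres, H_k (k>0) is free on one generator per sphere of dimension k.
Spheres of dimension 7: count = 10.
b_7 = 10

10


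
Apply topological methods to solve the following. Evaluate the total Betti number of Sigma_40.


For Sigma_40: b_0 = 1, b_1 = 2g = 80, b_2 = 1.
Total = 1 + 80 + 1 = 82

82


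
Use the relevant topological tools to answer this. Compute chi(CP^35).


CP^35 has one cell in each even dimension 0, 2, ..., 2*35 (35+1 cells total).
All cells are even-dimensional, so chi = number of cells.
chi = 35 + 1 = 36

36


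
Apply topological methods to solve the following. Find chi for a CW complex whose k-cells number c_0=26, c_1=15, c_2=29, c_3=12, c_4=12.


chi = sum_k (-1)^k c_k.
= (-1)^0*26 + (-1)^1*15 + (-1)^2*29 + (-1)^3*12 + (-1)^4*12
= (26) + (-15) + (29) + (-12) + (12)
= 40

40


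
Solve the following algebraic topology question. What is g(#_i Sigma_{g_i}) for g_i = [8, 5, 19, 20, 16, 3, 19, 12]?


Genus is additive under connected sum of orientable surfaces.
g = 8 + 5 + 19 + 20 + 16 + 3 + 19 + 12 = 102

102


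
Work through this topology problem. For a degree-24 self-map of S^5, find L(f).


On S^5: L(f) = tr(f_0*) + (-1)^5 tr(f_5*) = 1 + (-1)^5 * deg(f).
L(f) = 1 + (-1)^5 * 24 = 1 + -24 = -23

-23


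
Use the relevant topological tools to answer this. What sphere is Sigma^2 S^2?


Each suspension raises dimension by 1: Sigma S^n = S^{n+1}.
Sigma^2 S^2 = S^{2+2} = S^4

4


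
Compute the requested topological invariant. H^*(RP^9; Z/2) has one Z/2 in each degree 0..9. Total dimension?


H^k(RP^9; Z/2) = Z/2 for each 0 <= k <= 9.
Total dimension = 9 + 1 = 10

10


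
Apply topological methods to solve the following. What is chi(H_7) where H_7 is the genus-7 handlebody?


A genus-g handlebody deformation retracts to a wedge of g circles.
chi(vee_g S^1) = 1 - g.
chi(H_7) = 1 - 7 = -6

-6


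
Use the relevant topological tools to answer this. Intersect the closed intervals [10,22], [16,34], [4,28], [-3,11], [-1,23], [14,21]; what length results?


Intersection = [max(a_i), min(b_i)] = [16, 11].
Since 16 > 11, the intersection is empty.
Length = 0

0


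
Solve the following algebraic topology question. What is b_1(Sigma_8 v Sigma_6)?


For a wedge: H_1(A v B) = H_1(A) + H_1(B).
b_1(Sigma_8) = 16, b_1(Sigma_6) = 12.
b_1 = 16 + 12 = 28

28


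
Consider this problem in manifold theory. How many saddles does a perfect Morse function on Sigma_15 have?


A perfect Morse function has m_k = b_k.
For Sigma_15: b_0=1, b_1=2g=30, b_2=1.
Saddles m_1 = 2g = 30

30


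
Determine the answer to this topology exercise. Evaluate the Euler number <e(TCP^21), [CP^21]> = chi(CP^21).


For any closed oriented manifold, <e(TM),[M]> = chi(M).
chi(CP^21) = 21+1 = 22

22


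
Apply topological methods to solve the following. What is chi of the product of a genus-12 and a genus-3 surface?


chi(Sigma_12) = 2 - 2*12 = -22
chi(Sigma_3) = 2 - 2*3 = -4
chi(product) = (-22) * (-4) = 88

88


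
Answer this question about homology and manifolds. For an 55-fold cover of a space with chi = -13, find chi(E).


For a finite covering: chi(E) = (number of sheets) * chi(B).
chi(E) = 55 * (-13) = -715

-715


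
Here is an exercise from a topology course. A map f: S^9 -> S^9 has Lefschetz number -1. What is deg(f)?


L(f) = 1 + (-1)^9 deg(f) on S^9.
-1 = 1 + (-1)^9 * deg(f)
(-1)^9 * deg(f) = -2
deg(f) = 2

2


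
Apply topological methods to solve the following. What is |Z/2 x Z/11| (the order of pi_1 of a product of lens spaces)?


pi_1(X x Y) = pi_1(X) x pi_1(Y).
pi_1(L(2,1)) = Z/2, pi_1(L(11,1)) = Z/11.
|Z/2 x Z/11| = 2 * 11 = 22

22


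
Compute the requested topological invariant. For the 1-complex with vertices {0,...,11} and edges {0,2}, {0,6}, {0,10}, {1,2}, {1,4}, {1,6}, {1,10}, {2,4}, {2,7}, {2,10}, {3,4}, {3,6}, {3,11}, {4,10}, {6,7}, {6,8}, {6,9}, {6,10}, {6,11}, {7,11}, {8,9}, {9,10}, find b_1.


b_1 = E - V + (number of components).
E = 22, V = 12, components = 2.
b_1 = 22 - 12 + 2 = 12

12


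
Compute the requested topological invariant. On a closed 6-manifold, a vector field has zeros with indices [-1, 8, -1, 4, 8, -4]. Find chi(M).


Poincare-Hopf: chi(M) = sum of indices of zeros.
chi = (-1) + (8) + (-1) + (4) + (8) + (-4) = 14

14


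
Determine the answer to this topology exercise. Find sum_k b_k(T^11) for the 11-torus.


b_k(T^11) = C(11,k), so the sum over k is sum_k C(11,k) = 2^11.
Total = 2^11 = 2048

2048


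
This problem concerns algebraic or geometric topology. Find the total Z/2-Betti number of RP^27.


H^k(RP^27; Z/2) = Z/2 for each 0 <= k <= 27.
Total dimension = 27 + 1 = 28

28


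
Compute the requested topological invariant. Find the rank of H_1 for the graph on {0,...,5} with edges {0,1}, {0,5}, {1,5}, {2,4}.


b_1 = E - V + (number of components).
E = 4, V = 6, components = 3.
b_1 = 4 - 6 + 3 = 1

1


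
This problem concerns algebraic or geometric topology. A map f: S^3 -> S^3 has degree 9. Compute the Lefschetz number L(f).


On S^3: L(f) = tr(f_0*) + (-1)^3 tr(f_3*) = 1 + (-1)^3 * deg(f).
L(f) = 1 + (-1)^3 * 9 = 1 + -9 = -8

-8


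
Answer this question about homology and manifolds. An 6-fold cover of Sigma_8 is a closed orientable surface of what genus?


For an n-sheeted cover: chi(E) = n * chi(B).
chi(Sigma_8) = 2 - 2*8 = -14.
chi(E) = 6 * (-14) = -84.
genus(E) = (2 - chi(E))/2 = (2 - (-84))/2 = 86/2 = 43

43


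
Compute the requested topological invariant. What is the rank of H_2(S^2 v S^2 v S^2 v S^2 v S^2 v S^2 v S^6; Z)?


For a wedge of spheres, H_k (k>0) is free on one generator per sphere of dimension k.
Spheres of dimension 2: count = 6.
b_2 = 6

6


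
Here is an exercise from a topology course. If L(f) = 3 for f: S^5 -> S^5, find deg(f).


L(f) = 1 + (-1)^5 deg(f) on S^5.
3 = 1 + (-1)^5 * deg(f)
(-1)^5 * deg(f) = 2
deg(f) = -2

-2


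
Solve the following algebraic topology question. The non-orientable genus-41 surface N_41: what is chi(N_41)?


For a non-orientable closed surface with k crosscaps: chi = 2 - k.
Here k = 41.
chi = 2 - 41 = -39

-39


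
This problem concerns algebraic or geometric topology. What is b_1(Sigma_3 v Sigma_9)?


For a wedge: H_1(A v B) = H_1(A) + H_1(B).
b_1(Sigma_3) = 6, b_1(Sigma_9) = 18.
b_1 = 6 + 18 = 24

24


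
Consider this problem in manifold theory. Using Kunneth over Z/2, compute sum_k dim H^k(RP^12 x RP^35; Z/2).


dim H^*(RP^n; Z/2) = n+1 (one Z/2 in each degree 0..n).
Total Betti number is multiplicative.
Total = (12+1) * (35+1) = 13 * 36 = 468

468


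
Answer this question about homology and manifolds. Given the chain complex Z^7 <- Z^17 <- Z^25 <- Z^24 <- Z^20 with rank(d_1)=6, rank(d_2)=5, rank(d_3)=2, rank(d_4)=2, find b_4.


rank H_k = rank(ker d_k) - rank(im d_{k+1}).
rank(ker d_4) = rank(C_4) - rank(d_4) = 20 - 2 = 18.
rank(im d_{4+1}) = 0.
rank H_4 = 18 - 0 = 18

18


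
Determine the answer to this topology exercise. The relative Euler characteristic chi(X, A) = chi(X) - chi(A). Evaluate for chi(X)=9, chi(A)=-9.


Relative Euler characteristic: chi(X, A) = chi(X) - chi(A).
= 9 - (-9) = 18

18


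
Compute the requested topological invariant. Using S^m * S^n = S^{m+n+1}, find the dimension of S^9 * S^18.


Join of spheres: S^m * S^n = S^{m+n+1}.
dim = 9 + 18 + 1 = 28

28


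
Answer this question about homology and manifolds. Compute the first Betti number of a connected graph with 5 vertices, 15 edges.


For a connected graph: rank(pi_1) = b_1 = E - V + 1 = 1 - chi.
chi = V - E = 5 - 15 = -10.
rank = 1 - (-10) = 15 - 5 + 1 = 11

11


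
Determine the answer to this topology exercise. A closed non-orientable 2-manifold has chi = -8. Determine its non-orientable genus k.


chi = 2 - k for closed non-orientable surfaces with k crosscaps.
-8 = 2 - k
k = 2 - (-8) = 10

10


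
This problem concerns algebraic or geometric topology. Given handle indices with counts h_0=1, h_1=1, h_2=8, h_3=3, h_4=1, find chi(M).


Handles of index k contribute (-1)^k to chi (same as CW cells).
chi = (1) + (-1) + (8) + (-3) + (1) = 6

6


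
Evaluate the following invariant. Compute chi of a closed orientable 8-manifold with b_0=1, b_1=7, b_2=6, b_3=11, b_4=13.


By Poincare duality b_k = b_{8-k}, so full Betti numbers: b_0=1, b_1=7, b_2=6, b_3=11, b_4=13, b_5=11, b_6=6, b_7=7, b_8=1.
chi = sum (-1)^k b_k = -9

-9


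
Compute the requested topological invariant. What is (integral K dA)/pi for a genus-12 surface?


Gauss-Bonnet: integral K dA = 2*pi*chi(M).
chi(Sigma_12) = 2 - 2*12 = -22.
(integral K dA)/pi = 2*chi = 2*(-22) = -44

-44


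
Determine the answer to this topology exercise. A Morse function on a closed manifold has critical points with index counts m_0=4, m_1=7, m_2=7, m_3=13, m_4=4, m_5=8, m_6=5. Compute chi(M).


Morse theory: chi(M) = sum_k (-1)^k m_k where m_k = #(index-k critical points).
= (4) + (-7) + (7) + (-13) + (4) + (-8) + (5) = -8

-8


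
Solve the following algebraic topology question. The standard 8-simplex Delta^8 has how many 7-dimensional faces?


Delta^8 has 8+1 vertices. A 7-face is a choice of 7+1 vertices.
f_7 = C(8+1, 7+1) = C(9,8) = 9

9


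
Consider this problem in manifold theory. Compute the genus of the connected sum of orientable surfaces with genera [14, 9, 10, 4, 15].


Genus is additive under connected sum of orientable surfaces.
g = 14 + 9 + 10 + 4 + 15 = 52

52


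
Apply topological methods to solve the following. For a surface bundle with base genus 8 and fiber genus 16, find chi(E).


For a fiber bundle F -> E -> B (with CW structure): chi(E) = chi(B) * chi(F).
chi(Sigma_8) = -14, chi(Sigma_16) = -30.
chi(E) = (-14) * (-30) = 420

420


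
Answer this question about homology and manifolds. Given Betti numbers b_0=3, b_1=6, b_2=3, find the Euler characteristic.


chi = sum_k (-1)^k b_k.
= (3) + (-6) + (3)
= 0

0


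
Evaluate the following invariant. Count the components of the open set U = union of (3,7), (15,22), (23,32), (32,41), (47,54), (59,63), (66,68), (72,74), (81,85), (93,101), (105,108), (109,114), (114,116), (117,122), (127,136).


Sort and merge overlapping open intervals.
Merged: (3,7), (15,22), (23,32), (32,41), (47,54), (59,63), (66,68), (72,74), (81,85), (93,101), (105,108), (109,114), (114,116), (117,122), (127,136).
Number of components = 15

15


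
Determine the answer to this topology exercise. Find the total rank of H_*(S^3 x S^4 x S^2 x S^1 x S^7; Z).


Total Betti number is multiplicative under products.
Each S^d (d>=1) has total Betti number 2.
There are 5 sphere factors.
Total = 2^5 = 32

32


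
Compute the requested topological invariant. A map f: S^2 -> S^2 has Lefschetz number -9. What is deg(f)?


L(f) = 1 + (-1)^2 deg(f) on S^2.
-9 = 1 + (-1)^2 * deg(f)
(-1)^2 * deg(f) = -10
deg(f) = -10

-10


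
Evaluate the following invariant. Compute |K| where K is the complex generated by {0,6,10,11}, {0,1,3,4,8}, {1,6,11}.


Each maximal simplex on m vertices has 2^m - 1 nonempty faces.
Take the union (dedupe shared faces).
Total distinct faces = 48

48


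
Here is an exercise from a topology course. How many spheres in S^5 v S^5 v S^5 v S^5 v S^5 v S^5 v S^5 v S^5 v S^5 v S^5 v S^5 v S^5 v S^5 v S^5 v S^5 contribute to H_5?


For a wedge of spheres, H_k (k>0) is free on one generator per sphere of dimension k.
Spheres of dimension 5: count = 15.
b_5 = 15

15


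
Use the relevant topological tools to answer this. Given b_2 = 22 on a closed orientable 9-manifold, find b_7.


Poincare duality for closed orientable n-manifolds: b_k = b_{n-k}.
Here n = 9, so b_7 = b_2 = 22

22


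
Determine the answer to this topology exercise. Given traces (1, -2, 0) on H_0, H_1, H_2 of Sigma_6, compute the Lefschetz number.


L(f) = tr(f_0*) - tr(f_1*) + tr(f_2*).
= 1 - (-2) + (0)
= 3

3


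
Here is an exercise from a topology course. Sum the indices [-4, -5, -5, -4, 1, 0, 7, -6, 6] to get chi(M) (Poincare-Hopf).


Poincare-Hopf: chi(M) = sum of indices of zeros.
chi = (-4) + (-5) + (-5) + (-4) + (1) + (0) + (7) + (-6) + (6) = -10

-10


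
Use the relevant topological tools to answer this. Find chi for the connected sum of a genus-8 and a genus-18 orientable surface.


chi(Sigma_8) = 2 - 2*8 = -14
chi(Sigma_18) = 2 - 2*18 = -34
For surfaces: chi(A#B) = chi(A) + chi(B) - 2.
chi = -14 + -34 - 2 = -50

-50


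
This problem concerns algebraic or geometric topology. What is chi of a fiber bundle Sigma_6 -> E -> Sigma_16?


For a fiber bundle F -> E -> B (with CW structure): chi(E) = chi(B) * chi(F).
chi(Sigma_16) = -30, chi(Sigma_6) = -10.
chi(E) = (-30) * (-10) = 300

300


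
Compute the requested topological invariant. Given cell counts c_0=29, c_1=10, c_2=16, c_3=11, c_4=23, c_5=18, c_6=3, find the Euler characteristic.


chi = sum_k (-1)^k c_k.
= (-1)^0*29 + (-1)^1*10 + (-1)^2*16 + (-1)^3*11 + (-1)^4*23 + (-1)^5*18 + (-1)^6*3
= (29) + (-10) + (16) + (-11) + (23) + (-18) + (3)
= 32

32


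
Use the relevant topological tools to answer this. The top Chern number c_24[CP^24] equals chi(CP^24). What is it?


For any closed oriented manifold, <e(TM),[M]> = chi(M).
chi(CP^24) = 24+1 = 25

25


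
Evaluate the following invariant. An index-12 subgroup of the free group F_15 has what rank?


Nielsen-Schreier: an index-n subgroup of F_r is free of rank 1 + n(r-1).
Equivalently: chi(cover) = n*chi(base); chi(vee_r S^1) = 1 - 15 = -14.
chi(E) = 12*(-14) = -168; rank = 1 - chi(E) = 1 - (-168) = 169.
rank = 1 + 12*(15-1) = 1 + 168 = 169

169


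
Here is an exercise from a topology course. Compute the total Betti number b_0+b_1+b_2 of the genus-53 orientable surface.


For Sigma_53: b_0 = 1, b_1 = 2g = 106, b_2 = 1.
Total = 1 + 106 + 1 = 108

108


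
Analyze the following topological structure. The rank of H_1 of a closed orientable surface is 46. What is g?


For a closed orientable surface: b_1 = 2g.
46 = 2g
g = 46 / 2 = 23

23


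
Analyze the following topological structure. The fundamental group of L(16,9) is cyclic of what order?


pi_1(L(p,q)) = Z/pZ for any q coprime to p.
|pi_1(L(16,9))| = 16

16


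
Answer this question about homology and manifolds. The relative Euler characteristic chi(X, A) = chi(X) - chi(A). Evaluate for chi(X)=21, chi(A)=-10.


Relative Euler characteristic: chi(X, A) = chi(X) - chi(A).
= 21 - (-10) = 31

31


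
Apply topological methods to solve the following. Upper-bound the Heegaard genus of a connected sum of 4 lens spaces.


Heegaard genus satisfies g(A#B) <= g(A) + g(B).
Each lens space has g = 1.
Upper bound: 4 * 1 = 4

4


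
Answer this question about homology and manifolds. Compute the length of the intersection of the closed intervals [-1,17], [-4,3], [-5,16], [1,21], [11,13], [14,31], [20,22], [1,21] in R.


Intersection = [max(a_i), min(b_i)] = [20, 3].
Since 20 > 3, the intersection is empty.
Length = 0

0


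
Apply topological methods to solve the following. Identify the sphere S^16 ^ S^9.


S^m ^ S^n = S^{m+n}.
k = 16 + 9 = 25

25


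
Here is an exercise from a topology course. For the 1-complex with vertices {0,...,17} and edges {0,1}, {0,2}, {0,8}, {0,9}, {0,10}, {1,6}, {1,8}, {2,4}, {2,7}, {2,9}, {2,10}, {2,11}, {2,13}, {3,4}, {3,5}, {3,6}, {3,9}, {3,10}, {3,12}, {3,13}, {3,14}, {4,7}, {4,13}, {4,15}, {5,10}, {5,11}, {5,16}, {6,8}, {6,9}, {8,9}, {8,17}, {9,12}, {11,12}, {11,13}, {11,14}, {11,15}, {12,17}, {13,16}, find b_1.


b_1 = E - V + (number of components).
E = 38, V = 18, components = 1.
b_1 = 38 - 18 + 1 = 21

21


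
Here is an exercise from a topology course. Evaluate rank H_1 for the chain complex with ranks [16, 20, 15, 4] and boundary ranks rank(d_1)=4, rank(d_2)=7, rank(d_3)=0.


rank H_k = rank(ker d_k) - rank(im d_{k+1}).
rank(ker d_1) = rank(C_1) - rank(d_1) = 20 - 4 = 16.
rank(im d_{1+1}) = 7.
rank H_1 = 16 - 7 = 9

9


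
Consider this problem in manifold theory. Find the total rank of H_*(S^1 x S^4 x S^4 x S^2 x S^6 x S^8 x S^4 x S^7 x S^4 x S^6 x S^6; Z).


Total Betti number is multiplicative under products.
Each S^d (d>=1) has total Betti number 2.
There are 11 sphere factors.
Total = 2^11 = 2048

2048


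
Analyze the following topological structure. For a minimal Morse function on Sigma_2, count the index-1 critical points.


A perfect Morse function has m_k = b_k.
For Sigma_2: b_0=1, b_1=2g=4, b_2=1.
Saddles m_1 = 2g = 4

4


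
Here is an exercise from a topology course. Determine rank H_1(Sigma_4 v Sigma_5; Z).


For a wedge: H_1(A v B) = H_1(A) + H_1(B).
b_1(Sigma_4) = 8, b_1(Sigma_5) = 10.
b_1 = 8 + 10 = 18

18


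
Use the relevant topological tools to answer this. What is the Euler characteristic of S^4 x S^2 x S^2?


chi is multiplicative: chi(X x Y) = chi(X) chi(Y).
Each even-dim sphere has chi = 2. There are 3 factors.
chi = 2^3 = 8

8


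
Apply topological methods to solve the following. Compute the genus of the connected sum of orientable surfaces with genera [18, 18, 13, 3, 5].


Genus is additive under connected sum of orientable surfaces.
g = 18 + 18 + 13 + 3 + 5 = 57

57


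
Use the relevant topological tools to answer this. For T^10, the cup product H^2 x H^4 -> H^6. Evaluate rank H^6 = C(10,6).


Cup product: H^p x H^q -> H^{p+q}; here p+q = 2+4 = 6.
rank H^k(T^n) = C(n,k).
C(10,6) = 210

210


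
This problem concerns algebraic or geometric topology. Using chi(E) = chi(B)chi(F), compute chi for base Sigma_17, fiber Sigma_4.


For a fiber bundle F -> E -> B (with CW structure): chi(E) = chi(B) * chi(F).
chi(Sigma_17) = -32, chi(Sigma_4) = -6.
chi(E) = (-32) * (-6) = 192

192


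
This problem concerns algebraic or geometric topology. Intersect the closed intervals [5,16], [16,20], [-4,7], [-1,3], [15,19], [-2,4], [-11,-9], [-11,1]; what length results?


Intersection = [max(a_i), min(b_i)] = [16, -9].
Since 16 > -9, the intersection is empty.
Length = 0

0


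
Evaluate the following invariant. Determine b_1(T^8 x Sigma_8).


pi_1(A x B) = pi_1(A) x pi_1(B); rank of abelianization = b_1.
b_1(T^8) = 8, b_1(Sigma_8) = 2*8 = 16.
b_1(product) = 8 + 16 = 24

24


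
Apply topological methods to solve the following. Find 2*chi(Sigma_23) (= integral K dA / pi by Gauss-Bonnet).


Gauss-Bonnet: integral K dA = 2*pi*chi(M).
chi(Sigma_23) = 2 - 2*23 = -44.
(integral K dA)/pi = 2*chi = 2*(-44) = -88

-88


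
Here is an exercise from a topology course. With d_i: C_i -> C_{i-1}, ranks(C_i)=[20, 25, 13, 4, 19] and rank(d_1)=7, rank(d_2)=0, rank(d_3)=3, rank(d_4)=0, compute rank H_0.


rank H_k = rank(ker d_k) - rank(im d_{k+1}).
rank(ker d_0) = rank(C_0) - rank(d_0) = 20 - 0 = 20.
rank(im d_{0+1}) = 7.
rank H_0 = 20 - 7 = 13

13


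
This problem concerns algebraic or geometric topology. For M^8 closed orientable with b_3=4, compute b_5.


Poincare duality for closed orientable n-manifolds: b_k = b_{n-k}.
Here n = 8, so b_5 = b_3 = 4

4


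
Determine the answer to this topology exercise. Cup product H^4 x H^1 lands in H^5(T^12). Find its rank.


Cup product: H^p x H^q -> H^{p+q}; here p+q = 4+1 = 5.
rank H^k(T^n) = C(n,k).
C(12,5) = 792

792


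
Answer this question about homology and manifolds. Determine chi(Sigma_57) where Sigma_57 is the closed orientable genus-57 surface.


For a closed orientable surface of genus g: chi = 2 - 2g.
Here g = 57.
chi = 2 - 2*57 = 2 - 114 = -112

-112


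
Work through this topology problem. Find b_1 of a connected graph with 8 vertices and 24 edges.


For a connected graph: rank(pi_1) = b_1 = E - V + 1 = 1 - chi.
chi = V - E = 8 - 24 = -16.
rank = 1 - (-16) = 24 - 8 + 1 = 17

17


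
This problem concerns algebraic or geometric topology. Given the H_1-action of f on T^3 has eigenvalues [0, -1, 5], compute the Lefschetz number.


For a torus self-map: L(f) = det(I - A) where A acts on H_1.
L(f) = (1-0) * (1--1) * (1-5) = 1 * 2 * -4 = -8

-8


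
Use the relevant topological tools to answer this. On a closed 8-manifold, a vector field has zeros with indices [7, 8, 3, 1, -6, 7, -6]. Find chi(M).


Poincare-Hopf: chi(M) = sum of indices of zeros.
chi = (7) + (8) + (3) + (1) + (-6) + (7) + (-6) = 14

14


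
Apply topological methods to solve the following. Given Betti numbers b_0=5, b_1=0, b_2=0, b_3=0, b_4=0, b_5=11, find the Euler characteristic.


chi = sum_k (-1)^k b_k.
= (5) + (0) + (0) + (0) + (0) + (-11)
= -6

-6


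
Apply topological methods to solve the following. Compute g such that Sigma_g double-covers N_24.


chi(N_24) = 2 - 24 = -22.
Double cover: chi(Sigma_g) = 2 * chi(N_24) = 2*(-22) = -44.
2 - 2g = -44, so g = (2 - (-44))/2 = 46/2 = 23

23


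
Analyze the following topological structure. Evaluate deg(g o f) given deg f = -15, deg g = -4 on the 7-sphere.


Degree is multiplicative under composition: deg(g o f) = deg(g) * deg(f).
= -4 * -15 = 60

60


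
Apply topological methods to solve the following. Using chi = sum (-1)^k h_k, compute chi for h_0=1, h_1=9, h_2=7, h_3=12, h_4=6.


Handles of index k contribute (-1)^k to chi (same as CW cells).
chi = (1) + (-9) + (7) + (-12) + (6) = -7

-7


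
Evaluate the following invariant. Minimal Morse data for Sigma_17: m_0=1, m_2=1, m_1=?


A perfect Morse function has m_k = b_k.
For Sigma_17: b_0=1, b_1=2g=34, b_2=1.
Saddles m_1 = 2g = 34

34


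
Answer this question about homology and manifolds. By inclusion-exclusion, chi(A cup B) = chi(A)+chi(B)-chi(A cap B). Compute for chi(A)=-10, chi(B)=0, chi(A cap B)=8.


chi(A cup B) = chi(A) + chi(B) - chi(A cap B)
= -10 + (0) - (8)
= -18

-18


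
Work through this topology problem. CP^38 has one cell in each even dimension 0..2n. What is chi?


CP^38 has one cell in each even dimension 0, 2, ..., 2*38 (38+1 cells total).
All cells are even-dimensional, so chi = number of cells.
chi = 38 + 1 = 39

39


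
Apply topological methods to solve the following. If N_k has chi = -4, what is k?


chi = 2 - k for closed non-orientable surfaces with k crosscaps.
-4 = 2 - k
k = 2 - (-4) = 6

6


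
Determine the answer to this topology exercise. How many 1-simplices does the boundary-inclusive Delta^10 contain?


Delta^10 has 10+1 vertices. A 1-face is a choice of 1+1 vertices.
f_1 = C(10+1, 1+1) = C(11,2) = 55

55


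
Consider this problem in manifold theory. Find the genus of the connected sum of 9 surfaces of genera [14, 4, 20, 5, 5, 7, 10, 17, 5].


Genus is additive under connected sum of orientable surfaces.
g = 14 + 4 + 20 + 5 + 5 + 7 + 10 + 17 + 5 = 87

87


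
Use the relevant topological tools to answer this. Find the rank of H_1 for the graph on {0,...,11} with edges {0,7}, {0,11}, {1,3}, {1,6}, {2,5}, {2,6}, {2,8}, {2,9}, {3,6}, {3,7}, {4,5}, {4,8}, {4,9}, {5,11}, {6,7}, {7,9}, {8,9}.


b_1 = E - V + (number of components).
E = 17, V = 12, components = 2.
b_1 = 17 - 12 + 2 = 7

7


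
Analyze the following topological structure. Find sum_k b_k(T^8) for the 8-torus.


b_k(T^8) = C(8,k), so the sum over k is sum_k C(8,k) = 2^8.
Total = 2^8 = 256

256


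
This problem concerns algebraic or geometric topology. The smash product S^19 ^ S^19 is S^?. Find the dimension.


S^m ^ S^n = S^{m+n}.
k = 19 + 19 = 38

38


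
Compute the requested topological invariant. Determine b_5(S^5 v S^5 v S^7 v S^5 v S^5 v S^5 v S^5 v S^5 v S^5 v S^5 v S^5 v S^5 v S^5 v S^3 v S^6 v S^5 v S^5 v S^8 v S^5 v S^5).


For a wedge of spheres, H_k (k>0) is free on one generator per sphere of dimension k.
Spheres of dimension 5: count = 16.
b_5 = 16

16


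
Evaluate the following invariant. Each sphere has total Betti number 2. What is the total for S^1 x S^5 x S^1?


Total Betti number is multiplicative under products.
Each S^d (d>=1) has total Betti number 2.
There are 3 sphere factors.
Total = 2^3 = 8

8


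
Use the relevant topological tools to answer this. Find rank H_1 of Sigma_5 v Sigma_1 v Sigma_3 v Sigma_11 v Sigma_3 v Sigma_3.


For a wedge X v Y: reduced H_k(X v Y) = H_k(X) + H_k(Y).
Each Sigma_g contributes b_1 = 2g.
b_1 = 10 + 2 + 6 + 22 + 6 + 6 = 52

52


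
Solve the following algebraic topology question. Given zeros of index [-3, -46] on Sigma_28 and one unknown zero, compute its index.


Poincare-Hopf: sum of indices = chi(M).
chi(Sigma_28) = 2 - 2*28 = -54.
Sum of known indices = -49.
x = chi - (sum known) = -54 - (-49) = -5

-5


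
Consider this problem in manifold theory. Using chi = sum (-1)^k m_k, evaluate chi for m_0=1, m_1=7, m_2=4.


Morse theory: chi(M) = sum_k (-1)^k m_k where m_k = #(index-k critical points).
= (1) + (-7) + (4) = -2

-2


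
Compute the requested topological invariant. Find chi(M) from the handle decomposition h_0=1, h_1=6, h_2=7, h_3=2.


Handles of index k contribute (-1)^k to chi (same as CW cells).
chi = (1) + (-6) + (7) + (-2) = 0

0


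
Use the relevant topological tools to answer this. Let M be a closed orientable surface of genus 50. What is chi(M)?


For a closed orientable surface of genus g: chi = 2 - 2g.
Here g = 50.
chi = 2 - 2*50 = 2 - 100 = -98

-98


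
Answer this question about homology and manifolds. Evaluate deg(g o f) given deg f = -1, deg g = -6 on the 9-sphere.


Degree is multiplicative under composition: deg(g o f) = deg(g) * deg(f).
= -6 * -1 = 6

6


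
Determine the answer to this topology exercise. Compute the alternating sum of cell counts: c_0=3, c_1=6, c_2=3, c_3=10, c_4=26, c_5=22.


chi = sum_k (-1)^k c_k.
= (-1)^0*3 + (-1)^1*6 + (-1)^2*3 + (-1)^3*10 + (-1)^4*26 + (-1)^5*22
= (3) + (-6) + (3) + (-10) + (26) + (-22)
= -6

-6


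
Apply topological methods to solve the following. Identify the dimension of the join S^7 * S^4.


Join of spheres: S^m * S^n = S^{m+n+1}.
dim = 7 + 4 + 1 = 12

12


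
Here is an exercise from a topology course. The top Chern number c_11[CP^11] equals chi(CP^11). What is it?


For any closed oriented manifold, <e(TM),[M]> = chi(M).
chi(CP^11) = 11+1 = 12

12


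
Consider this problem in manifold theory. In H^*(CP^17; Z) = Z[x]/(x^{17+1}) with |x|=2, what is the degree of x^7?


|x| = 2 in H^*(CP^n).
|x^7| = 7 * |x| = 7 * 2 = 14

14


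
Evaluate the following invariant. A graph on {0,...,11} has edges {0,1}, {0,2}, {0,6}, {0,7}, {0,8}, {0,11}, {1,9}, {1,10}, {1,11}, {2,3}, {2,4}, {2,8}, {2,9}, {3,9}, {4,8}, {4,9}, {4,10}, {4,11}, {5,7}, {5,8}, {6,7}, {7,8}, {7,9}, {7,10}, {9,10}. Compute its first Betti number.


b_1 = E - V + (number of components).
E = 25, V = 12, components = 1.
b_1 = 25 - 12 + 1 = 14

14


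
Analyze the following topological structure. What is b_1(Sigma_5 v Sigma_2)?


For a wedge: H_1(A v B) = H_1(A) + H_1(B).
b_1(Sigma_5) = 10, b_1(Sigma_2) = 4.
b_1 = 10 + 4 = 14

14


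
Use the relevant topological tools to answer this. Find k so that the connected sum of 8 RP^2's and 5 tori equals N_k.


Since a >= 1, the sum is non-orientable; each T^2 can be replaced by RP^2 # RP^2 (since T^2#RP^2 = 3RP^2).
Total crosscaps k = 8 + 2*5 = 18.
Check via chi: chi = 8*1 + 5*0 - (8+5-1)*2 = -16 = 2 - k = -16. Consistent.

18


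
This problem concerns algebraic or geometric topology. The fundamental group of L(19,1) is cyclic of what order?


pi_1(L(p,q)) = Z/pZ for any q coprime to p.
|pi_1(L(19,1))| = 19

19


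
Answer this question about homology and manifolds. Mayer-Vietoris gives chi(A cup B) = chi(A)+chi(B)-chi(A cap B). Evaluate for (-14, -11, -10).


chi(A cup B) = chi(A) + chi(B) - chi(A cap B)
= -14 + (-11) - (-10)
= -15

-15


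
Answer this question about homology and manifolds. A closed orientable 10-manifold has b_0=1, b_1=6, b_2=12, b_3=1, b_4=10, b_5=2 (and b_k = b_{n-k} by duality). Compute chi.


By Poincare duality b_k = b_{10-k}, so full Betti numbers: b_0=1, b_1=6, b_2=12, b_3=1, b_4=10, b_5=2, b_6=10, b_7=1, b_8=12, b_9=6, b_10=1.
chi = sum (-1)^k b_k = 30

30


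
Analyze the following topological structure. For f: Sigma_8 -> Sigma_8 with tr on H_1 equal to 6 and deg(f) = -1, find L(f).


L(f) = tr(f_0*) - tr(f_1*) + tr(f_2*).
= 1 - (6) + (-1)
= -6

-6


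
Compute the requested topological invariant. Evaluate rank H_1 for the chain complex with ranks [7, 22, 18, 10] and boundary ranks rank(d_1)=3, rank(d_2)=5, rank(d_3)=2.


rank H_k = rank(ker d_k) - rank(im d_{k+1}).
rank(ker d_1) = rank(C_1) - rank(d_1) = 22 - 3 = 19.
rank(im d_{1+1}) = 5.
rank H_1 = 19 - 5 = 14

14


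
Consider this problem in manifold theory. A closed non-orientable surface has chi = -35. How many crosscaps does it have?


chi = 2 - k for closed non-orientable surfaces with k crosscaps.
-35 = 2 - k
k = 2 - (-35) = 37

37


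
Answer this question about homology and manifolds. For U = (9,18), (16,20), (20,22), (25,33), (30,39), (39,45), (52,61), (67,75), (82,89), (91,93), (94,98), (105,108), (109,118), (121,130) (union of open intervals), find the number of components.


Sort and merge overlapping open intervals.
Merged: (9,20), (20,22), (25,39), (39,45), (52,61), (67,75), (82,89), (91,93), (94,98), (105,108), (109,118), (121,130).
Number of components = 12

12
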